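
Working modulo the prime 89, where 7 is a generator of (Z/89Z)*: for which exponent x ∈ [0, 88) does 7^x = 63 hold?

Baby-step giant-step with m = ceil(sqrt(88)) = 10.
Baby table (7^j mod 89 for j=0..9):
  0:1  1:7  2:49  3:76  4:87  5:75  6:80  7:26
  8:4  9:28
Giant step factor: 7^(-10) ≡ 5 (mod 89).
Scan 63·5^i mod 89 for i = 0, 1, …:
  i=0: 63   i=1: 48   i=2: 62   i=3: 43
  i=4: 37   i=5: 7
Match at i=5, j=1: x = 5·10 + 1 = 51.

51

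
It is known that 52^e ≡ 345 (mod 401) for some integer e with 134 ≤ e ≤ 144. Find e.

140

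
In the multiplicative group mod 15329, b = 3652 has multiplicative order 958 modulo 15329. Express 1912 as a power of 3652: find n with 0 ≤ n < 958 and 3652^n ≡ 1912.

692

Baby-step giant-step with m = ceil(sqrt(958)) = 31.
Baby table (3652^j mod 15329 for j=0..30):
  0:1  1:3652  2:874  3:3416  4:12755  5:11758  6:3687  7:6062
  8:3348  9:9683  10:13642  11:1334  12:12475  13:912  14:4231  15:15309
  16:3605  17:13178  18:8325  19:5493  20:10104  21:2905  22:1392  23:9685
  24:5617  25:3082  26:3978  27:11093  28:12418  29:7354  30:400
Giant step factor: 3652^(-31) ≡ 3140 (mod 15329).
Scan 1912·3140^i mod 15329 for i = 0, 1, …:
  i=0: 1912   i=1: 10041   i=2: 12316   i=3: 12502
  i=4: 14040   i=5: 14725   i=6: 4236   i=7: 10797
  i=8: 10161   i=9: 5891     …   i=21: 12414
  i=22: 13642
Match at i=22, j=10: n = 22·31 + 10 = 692.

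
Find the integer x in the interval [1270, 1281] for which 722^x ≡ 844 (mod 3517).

Compute 722^1270 mod 3517 = 537, then multiply by 722 repeatedly:
  722^1270=537  722^1271=844
Found 844 at exponent 1271.

1271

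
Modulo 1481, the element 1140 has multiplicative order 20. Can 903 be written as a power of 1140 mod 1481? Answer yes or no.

no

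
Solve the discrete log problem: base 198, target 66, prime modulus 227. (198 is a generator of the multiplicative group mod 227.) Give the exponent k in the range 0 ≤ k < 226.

193

Baby-step giant-step with m = ceil(sqrt(226)) = 16.
Baby table (198^j mod 227 for j=0..15):
  0:1  1:198  2:160  3:127  4:176  5:117  6:12  7:106
  8:104  9:162  10:69  11:42  12:144  13:137  14:113  15:128
Giant step factor: 198^(-16) ≡ 122 (mod 227).
Scan 66·122^i mod 227 for i = 0, 1, …:
  i=0: 66   i=1: 107   i=2: 115   i=3: 183
  i=4: 80   i=5: 226   i=6: 105   i=7: 98
  i=8: 152   i=9: 157   i=10: 86   i=11: 50
  i=12: 198
Match at i=12, j=1: k = 12·16 + 1 = 193.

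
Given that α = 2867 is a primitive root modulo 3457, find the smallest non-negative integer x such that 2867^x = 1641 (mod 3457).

2813

Baby-step giant-step with m = ceil(sqrt(3456)) = 59.
Baby table (2867^j mod 3457 for j=0..58):
  0:1  1:2867  2:2400  3:1370  4:638  5:393  6:3206  7:2896
  8:2575  9:1830  10:2341  11:1610  12:775  13:2531  14:134  15:451
  16:99  17:359  18:2524  19:807  20:936  21:880  22:2807  23:3230
  24:2564  25:1406  26:140  27:368  28:671  29:1665  30:2895  31:3165
  32:2887  33:971  34:972  35:382  36:2782  37:695  38:1333  39:1726
  40:1475  41:914  42:32  43:1862  44:746  45:2356  46:3131  47:2205
  48:2339  49:2790  50:2889  51:3248  52:2315  53:3122  54:601  55:1481
  56:831  57:604  58:3168
Giant step factor: 2867^(-59) ≡ 3033 (mod 3457).
Scan 1641·3033^i mod 3457 for i = 0, 1, …:
  i=0: 1641   i=1: 2530   i=2: 2407   i=3: 2704
  i=4: 1228   i=5: 1335   i=6: 908   i=7: 2192
  i=8: 525   i=9: 2105     …   i=46: 2043
  i=47: 1475
Match at i=47, j=40: x = 47·59 + 40 = 2813.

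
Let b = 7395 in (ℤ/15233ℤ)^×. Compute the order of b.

The order of 7395 must divide p − 1 = 15232 = 2^7 · 7 · 17.
Divisors: 1, 2, 4, 7, 8, 14, 16, 17, 28, 32, 34, 56, 64, 68, 112, 119, 128, 136, 224, 238, 272, 448, 476, 544, 896, 952, 1088, 1904, 2176, 3808, 7616, 15232.
Check each in increasing order: 7395^1 ≡ 7395;  7395^2 ≡ 14788;  7395^4 ≡ 15229;  7395^7 ≡ 1788;  7395^8 ≡ 16;  7395^14 ≡ 13247;  7395^16 ≡ 256;  7395^17 ≡ 4228;  7395^28 ≡ 14082;  7395^32 ≡ 4604;  7395^34 ≡ 7675;  7395^56 ≡ 14763;  7395^64 ≡ 7713;  7395^68 ≡ 14847;  7395^112 ≡ 7638;  7395^119 ≡ 7976;  7395^128 ≡ 5504;  7395^136 ≡ 11899;  7395^224 ≡ 11887;  7395^238 ≡ 3568;  7395^272 ≡ 10699;  7395^448 ≡ 14694;  7395^476 ≡ 11069;  7395^544 ≡ 7839;  7395^896 ≡ 1094;  7395^952 ≡ 3742;  7395^1088 ≡ 15232;  7395^1904 ≡ 3437;  7395^2176 ≡ 1.
Smallest exponent giving 1 is 2176.

2176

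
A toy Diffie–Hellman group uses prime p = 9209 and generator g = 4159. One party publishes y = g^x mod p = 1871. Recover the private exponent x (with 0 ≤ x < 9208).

Baby-step giant-step with m = ceil(sqrt(9208)) = 96.
Baby table (4159^j mod 9209 for j=0..95):
  0:1  1:4159  2:2779  3:566  4:5699  5:7384  6:7250  7:2484
  8:7667  9:5495  10:6176  11:2083  12:6737  13:5405  14:226  15:616
  16:1842  17:8199  18:7923  19:1955  20:8507  21:8844  22:1450  23:7864
  24:5217  25:1099  26:3077  27:5942  28:5031  29:1081  30:1887  31:1965
  32:4052  33:9007  34:7110  35:391  36:5385  37:9136  38:290  39:8940
  40:4727  41:7587  42:4299  43:4872  44:2848  45:2058  46:4061  47:393
  48:4494  49:5485  50:1422  51:1920  52:1077  53:3669  54:58  55:1788
  56:4629  57:5201  58:8227  59:4658  60:6095  61:5937  62:2654  63:5604
  64:8266  65:1097  66:3968  67:384  68:3899  69:8101  70:5537  71:5883
  72:8293  73:2882  74:5329  75:6457  76:1219  77:4871  78:7898  79:8488
  80:3495  81:3903  82:6319  83:7444  84:8147  85:3462  86:4791  87:6702
  88:7184  89:4260  90:8433  91:4975  92:7611  93:2816  94:7105  95:7223
Giant step factor: 4159^(-96) ≡ 6416 (mod 9209).
Scan 1871·6416^i mod 9209 for i = 0, 1, …:
  i=0: 1871   i=1: 5009   i=2: 7543   i=3: 2593
  i=4: 5234   i=5: 5330   i=6: 4263   i=7: 678
  i=8: 3400   i=9: 7488     …   i=90: 4227
  i=91: 9136
Match at i=91, j=37: x = 91·96 + 37 = 8773.

8773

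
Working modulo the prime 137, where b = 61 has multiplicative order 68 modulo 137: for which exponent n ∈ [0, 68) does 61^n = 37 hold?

17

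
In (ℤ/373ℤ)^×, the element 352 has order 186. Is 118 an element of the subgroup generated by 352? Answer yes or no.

no

118 ∈ ⟨352⟩ iff 118^186 ≡ 1 (mod 373), since |⟨352⟩| = 186.
118^186 mod 373 = 372.
Since 372 ≠ 1, 118 does not lie in the subgroup.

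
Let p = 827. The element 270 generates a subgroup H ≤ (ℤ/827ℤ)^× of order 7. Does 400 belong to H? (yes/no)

yes

⟨270⟩ has order 7; its elements mod 827 are {1, 124, 270, 389, 400, 490, 807}.
400 is in this set.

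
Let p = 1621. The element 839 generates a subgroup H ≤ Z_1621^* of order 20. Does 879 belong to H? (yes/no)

no

879 ∈ ⟨839⟩ iff 879^20 ≡ 1 (mod 1621), since |⟨839⟩| = 20.
879^20 mod 1621 = 1556.
Since 1556 ≠ 1, 879 does not lie in the subgroup.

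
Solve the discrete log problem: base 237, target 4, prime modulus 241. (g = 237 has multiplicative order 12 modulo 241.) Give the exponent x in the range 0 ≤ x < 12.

Successive powers of 237 modulo 241:
  237^0=1  237^1=237  237^2=16  237^3=177  237^4=15  237^5=181
  237^6=240  237^7=4
So 237^7 ≡ 4 (mod 241), giving x = 7.

7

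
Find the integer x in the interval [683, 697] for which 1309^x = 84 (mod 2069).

Compute 1309^683 mod 2069 = 84, then multiply by 1309 repeatedly:
  1309^683=84
Found 84 at exponent 683.

683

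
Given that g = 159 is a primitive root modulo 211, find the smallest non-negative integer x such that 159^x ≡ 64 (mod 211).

36

Baby-step giant-step with m = ceil(sqrt(210)) = 15.
Baby table (159^j mod 211 for j=0..14):
  0:1  1:159  2:172  3:129  4:44  5:33  6:183  7:190
  8:37  9:186  10:34  11:131  12:151  13:166  14:19
Giant step factor: 159^(-15) ≡ 63 (mod 211).
Scan 64·63^i mod 211 for i = 0, 1, …:
  i=0: 64   i=1: 23   i=2: 183
Match at i=2, j=6: x = 2·15 + 6 = 36.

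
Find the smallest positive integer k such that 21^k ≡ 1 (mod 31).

30

The order of 21 must divide p − 1 = 30 = 2 · 3 · 5.
Divisors: 1, 2, 3, 5, 6, 10, 15, 30.
Check each in increasing order: 21^1 ≡ 21;  21^2 ≡ 7;  21^3 ≡ 23;  21^5 ≡ 6;  21^6 ≡ 2;  21^10 ≡ 5;  21^15 ≡ 30;  21^30 ≡ 1.
Smallest exponent giving 1 is 30.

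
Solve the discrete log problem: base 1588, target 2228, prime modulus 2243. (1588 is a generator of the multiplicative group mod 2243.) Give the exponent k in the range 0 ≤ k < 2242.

326

Baby-step giant-step with m = ceil(sqrt(2242)) = 48.
Baby table (1588^j mod 2243 for j=0..47):
  0:1  1:1588  2:612  3:637  4:2206  5:1805  6:2029  7:1104
  8:1369  9:505  10:1189  11:1769  12:936  13:1502  14:867  15:1837
  16:1256  17:501  18:1566  19:1564  20:631  21:1650  22:376  23:450
  24:1326  25:1754  26:1789  27:1294  28:284  29:149  30:1097  31:1468
  32:707  33:1216  34:2028  35:1759  36:757  37:2111  38:1226  39:2207
  40:1150  41:398  42:1741  43:1332  44:67  45:975  46:630  47:62
Giant step factor: 1588^(-48) ≡ 1131 (mod 2243).
Scan 2228·1131^i mod 2243 for i = 0, 1, …:
  i=0: 2228   i=1: 979   i=2: 1450   i=3: 317
  i=4: 1890   i=5: 11   i=6: 1226
Match at i=6, j=38: k = 6·48 + 38 = 326.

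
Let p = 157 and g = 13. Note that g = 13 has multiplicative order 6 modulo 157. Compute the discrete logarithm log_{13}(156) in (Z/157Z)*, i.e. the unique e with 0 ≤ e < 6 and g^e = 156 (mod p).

Successive powers of 13 modulo 157:
  13^0=1  13^1=13  13^2=12  13^3=156
So 13^3 ≡ 156 (mod 157), giving e = 3.

3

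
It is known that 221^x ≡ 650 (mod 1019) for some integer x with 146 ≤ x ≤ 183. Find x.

158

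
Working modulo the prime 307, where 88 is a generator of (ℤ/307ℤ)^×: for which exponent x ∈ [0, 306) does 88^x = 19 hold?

6

Baby-step giant-step with m = ceil(sqrt(306)) = 18.
Baby table (88^j mod 307 for j=0..17):
  0:1  1:88  2:69  3:239  4:156  5:220  6:19  7:137
  8:83  9:243  10:201  11:189  12:54  13:147  14:42  15:12
  16:135  17:214
Giant step factor: 88^(-18) ≡ 269 (mod 307).
Scan 19·269^i mod 307 for i = 0, 1, …:
  i=0: 19
Match at i=0, j=6: x = 0·18 + 6 = 6.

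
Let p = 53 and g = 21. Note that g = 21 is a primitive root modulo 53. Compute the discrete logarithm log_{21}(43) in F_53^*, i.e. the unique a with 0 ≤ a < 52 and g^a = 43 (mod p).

46

Baby-step giant-step with m = ceil(sqrt(52)) = 8.
Baby table (21^j mod 53 for j=0..7):
  0:1  1:21  2:17  3:39  4:24  5:27  6:37  7:35
Giant step factor: 21^(-8) ≡ 15 (mod 53).
Scan 43·15^i mod 53 for i = 0, 1, …:
  i=0: 43   i=1: 9   i=2: 29   i=3: 11
  i=4: 6   i=5: 37
Match at i=5, j=6: a = 5·8 + 6 = 46.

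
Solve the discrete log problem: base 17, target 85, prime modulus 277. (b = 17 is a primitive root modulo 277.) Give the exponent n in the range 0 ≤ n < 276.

68

Baby-step giant-step with m = ceil(sqrt(276)) = 17.
Baby table (17^j mod 277 for j=0..16):
  0:1  1:17  2:12  3:204  4:144  5:232  6:66  7:14
  8:238  9:168  10:86  11:77  12:201  13:93  14:196  15:8
  16:136
Giant step factor: 17^(-17) ≡ 101 (mod 277).
Scan 85·101^i mod 277 for i = 0, 1, …:
  i=0: 85   i=1: 275   i=2: 75   i=3: 96
  i=4: 1
Match at i=4, j=0: n = 4·17 + 0 = 68.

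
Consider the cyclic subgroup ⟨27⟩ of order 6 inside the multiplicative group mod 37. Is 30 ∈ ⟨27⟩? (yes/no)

no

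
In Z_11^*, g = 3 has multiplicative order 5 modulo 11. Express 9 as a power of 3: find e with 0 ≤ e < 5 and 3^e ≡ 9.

Successive powers of 3 modulo 11:
  3^0=1  3^1=3  3^2=9
So 3^2 ≡ 9 (mod 11), giving e = 2.

2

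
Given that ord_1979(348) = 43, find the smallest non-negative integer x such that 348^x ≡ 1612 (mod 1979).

Baby-step giant-step with m = ceil(sqrt(43)) = 7.
Baby table (348^j mod 1979 for j=0..6):
  0:1  1:348  2:385  3:1387  4:1779  5:1644  6:181
Giant step factor: 348^(-7) ≡ 227 (mod 1979).
Scan 1612·227^i mod 1979 for i = 0, 1, …:
  i=0: 1612   i=1: 1788   i=2: 181
Match at i=2, j=6: x = 2·7 + 6 = 20.

20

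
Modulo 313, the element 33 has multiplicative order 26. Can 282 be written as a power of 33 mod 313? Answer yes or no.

282 ∈ ⟨33⟩ iff 282^26 ≡ 1 (mod 313), since |⟨33⟩| = 26.
282^26 mod 313 = 29.
Since 29 ≠ 1, 282 does not lie in the subgroup.

no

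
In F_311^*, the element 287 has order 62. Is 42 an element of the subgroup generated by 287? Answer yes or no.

no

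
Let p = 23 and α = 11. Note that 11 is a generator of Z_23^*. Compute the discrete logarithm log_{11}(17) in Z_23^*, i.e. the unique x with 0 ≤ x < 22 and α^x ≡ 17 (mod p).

Successive powers of 11 modulo 23:
  11^0=1  11^1=11  11^2=6  11^3=20  11^4=13  11^5=5
  11^6=9  11^7=7  11^8=8  11^9=19  11^10=2  11^11=22
  11^12=12  11^13=17
So 11^13 ≡ 17 (mod 23), giving x = 13.

13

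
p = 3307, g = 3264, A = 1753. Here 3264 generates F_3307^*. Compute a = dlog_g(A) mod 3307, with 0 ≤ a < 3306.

2700

Baby-step giant-step with m = ceil(sqrt(3306)) = 58.
Baby table (3264^j mod 3307 for j=0..57):
  0:1  1:3264  2:1849  3:3168  4:2670  5:935  6:2786  7:2561
  8:2315  9:2972  10:1177  11:2301  12:267  13:1747  14:940  15:2571
  16:1885  17:1620  18:3094  19:2545  20:3003  21:3151  22:94  23:2572
  24:1842  25:162  26:2955  27:1908  28:631  29:2630  30:2655  31:1580
  32:1507  33:1339  34:1949  35:2175  36:2378  37:263  38:1919  39:158
  40:3127  41:1126  42:1187  43:1871  44:2222  45:357  46:1184  47:2000
  48:3289  49:774  50:3095  51:2502  52:1545  53:3012  54:2764  55:200
  56:1321  57:2723
Giant step factor: 3264^(-58) ≡ 2527 (mod 3307).
Scan 1753·2527^i mod 3307 for i = 0, 1, …:
  i=0: 1753   i=1: 1758   i=2: 1165   i=3: 725
  i=4: 3304   i=5: 2340   i=6: 264   i=7: 2421
  i=8: 3224   i=9: 1907     …   i=45: 1783
  i=46: 1507
Match at i=46, j=32: a = 46·58 + 32 = 2700.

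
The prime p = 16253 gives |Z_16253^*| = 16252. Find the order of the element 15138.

16252

The order of 15138 must divide p − 1 = 16252 = 2^2 · 17 · 239.
Divisors: 1, 2, 4, 17, 34, 68, 239, 478, 956, 4063, 8126, 16252.
Check each in increasing order: 15138^1 ≡ 15138;  15138^2 ≡ 7997;  15138^4 ≡ 12707;  15138^17 ≡ 12154;  15138^34 ≡ 12452;  15138^68 ≡ 14937;  15138^239 ≡ 7973;  15138^478 ≡ 3246;  15138^956 ≡ 4572;  15138^4063 ≡ 11857;  15138^8126 ≡ 16252;  15138^16252 ≡ 1.
Smallest exponent giving 1 is 16252.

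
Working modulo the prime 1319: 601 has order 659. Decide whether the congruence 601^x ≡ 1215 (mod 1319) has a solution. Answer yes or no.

1215 ∈ ⟨601⟩ iff 1215^659 ≡ 1 (mod 1319), since |⟨601⟩| = 659.
1215^659 mod 1319 = 1.
Since 1 = 1, 1215 lies in the subgroup.

yes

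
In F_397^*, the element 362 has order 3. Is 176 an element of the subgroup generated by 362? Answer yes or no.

no

⟨362⟩ has order 3; its elements mod 397 are {1, 34, 362}.
176 is not in this set.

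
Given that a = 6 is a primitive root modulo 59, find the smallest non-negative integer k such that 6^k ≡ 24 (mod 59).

9

Successive powers of 6 modulo 59:
  6^0=1  6^1=6  6^2=36  6^3=39  6^4=57  6^5=47
  6^6=46  6^7=40  6^8=4  6^9=24
So 6^9 ≡ 24 (mod 59), giving k = 9.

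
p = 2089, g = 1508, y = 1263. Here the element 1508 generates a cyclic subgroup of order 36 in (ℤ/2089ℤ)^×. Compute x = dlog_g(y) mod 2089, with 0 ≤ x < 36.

Successive powers of 1508 modulo 2089:
  1508^0=1  1508^1=1508  1508^2=1232  1508^3=735  1508^4=1210  1508^5=983
  1508^6=1263
So 1508^6 ≡ 1263 (mod 2089), giving x = 6.

6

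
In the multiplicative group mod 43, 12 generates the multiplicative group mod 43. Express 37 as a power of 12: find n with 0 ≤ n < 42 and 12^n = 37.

7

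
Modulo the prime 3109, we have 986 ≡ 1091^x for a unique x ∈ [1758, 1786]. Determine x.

1783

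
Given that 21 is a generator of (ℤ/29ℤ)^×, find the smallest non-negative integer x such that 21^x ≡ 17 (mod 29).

21

Successive powers of 21 modulo 29:
  21^0=1  21^1=21  21^2=6  21^3=10  21^4=7  21^5=2
  21^6=13  21^7=12  21^8=20  21^9=14  21^10=4  21^11=26
  21^12=24  21^13=11  21^14=28  21^15=8  21^16=23  21^17=19
  21^18=22  21^19=27  21^20=16  21^21=17
So 21^21 ≡ 17 (mod 29), giving x = 21.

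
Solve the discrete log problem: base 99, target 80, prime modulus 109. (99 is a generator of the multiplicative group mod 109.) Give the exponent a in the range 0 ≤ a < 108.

64

Baby-step giant-step with m = ceil(sqrt(108)) = 11.
Baby table (99^j mod 109 for j=0..10):
  0:1  1:99  2:100  3:90  4:81  5:62  6:34  7:96
  8:21  9:8  10:29
Giant step factor: 99^(-11) ≡ 56 (mod 109).
Scan 80·56^i mod 109 for i = 0, 1, …:
  i=0: 80   i=1: 11   i=2: 71   i=3: 52
  i=4: 78   i=5: 8
Match at i=5, j=9: a = 5·11 + 9 = 64.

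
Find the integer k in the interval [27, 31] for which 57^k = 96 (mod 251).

Compute 57^27 mod 251 = 29, then multiply by 57 repeatedly:
  57^27=29  57^28=147  57^29=96
Found 96 at exponent 29.

29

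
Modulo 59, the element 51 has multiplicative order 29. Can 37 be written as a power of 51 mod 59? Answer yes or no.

no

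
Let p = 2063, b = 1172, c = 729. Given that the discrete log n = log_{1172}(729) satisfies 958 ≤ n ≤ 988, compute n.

Compute 1172^958 mod 2063 = 1058, then multiply by 1172 repeatedly:
  1172^958=1058  1172^959=113  1172^960=404  1172^961=1061  1172^962=1566
  1172^963=1345  1172^964=208  1172^965=342  1172^966=602  1172^967=2061
  1172^968=1782  1172^969=748  1172^970=1944  1172^971=816  1172^972=1183
  1172^973=140  1172^974=1103  1172^975=1278  1172^976=78  1172^977=644
  1172^978=1773  1172^979=515  1172^980=1184  1172^981=1312  1172^982=729
Found 729 at exponent 982.

982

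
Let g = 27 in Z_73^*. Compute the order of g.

4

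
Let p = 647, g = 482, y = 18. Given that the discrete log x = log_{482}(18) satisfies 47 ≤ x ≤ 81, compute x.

80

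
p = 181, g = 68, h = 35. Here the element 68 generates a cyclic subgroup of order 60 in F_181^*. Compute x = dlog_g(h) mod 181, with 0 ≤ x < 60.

3

Baby-step giant-step with m = ceil(sqrt(60)) = 8.
Baby table (68^j mod 181 for j=0..7):
  0:1  1:68  2:99  3:35  4:27  5:26  6:139  7:40
Giant step factor: 68^(-8) ≡ 145 (mod 181).
Scan 35·145^i mod 181 for i = 0, 1, …:
  i=0: 35
Match at i=0, j=3: x = 0·8 + 3 = 3.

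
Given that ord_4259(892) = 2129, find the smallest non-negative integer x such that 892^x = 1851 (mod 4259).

Baby-step giant-step with m = ceil(sqrt(2129)) = 47.
Baby table (892^j mod 4259 for j=0..46):
  0:1  1:892  2:3490  3:4010  4:3619  5:4085  6:2375  7:1777
  8:736  9:626  10:463  11:4132  12:1709  13:3965  14:1810  15:359
  16:803  17:764  18:48  19:226  20:1419  21:825  22:3352  23:166
  24:3266  25:116  26:1256  27:235  28:929  29:2422  30:1111  31:2924
  32:1700  33:196  34:213  35:2600  36:2304  37:2330  38:4227  39:1269
  40:3313  41:3709  42:3444  43:1309  44:662  45:2762  46:2002
Giant step factor: 892^(-47) ≡ 2057 (mod 4259).
Scan 1851·2057^i mod 4259 for i = 0, 1, …:
  i=0: 1851   i=1: 4220   i=2: 698   i=3: 503
  i=4: 3993   i=5: 2249   i=6: 919   i=7: 3646
  i=8: 3982   i=9: 917   i=10: 3791   i=11: 4117
  i=12: 1777
Match at i=12, j=7: x = 12·47 + 7 = 571.

571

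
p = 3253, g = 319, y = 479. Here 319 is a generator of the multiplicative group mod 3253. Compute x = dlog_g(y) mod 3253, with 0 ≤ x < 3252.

959

Baby-step giant-step with m = ceil(sqrt(3252)) = 58.
Baby table (319^j mod 3253 for j=0..57):
  0:1  1:319  2:918  3:72  4:197  5:1036  6:1931  7:1172
  8:3026  9:2406  10:3059  11:3174  12:823  13:2297  14:818  15:702
  16:2734  17:342  18:1749  19:1668  20:1853  21:2314  22:2988  23:43
  24:705  25:438  26:3096  27:1965  28:2259  29:1708  30:1601  31:3251
  32:2615  33:1417  34:3109  35:2859  36:1181  37:2644  38:909  39:454
  40:1694  41:388  42:158  43:1607  44:1912  45:1617  46:1849  47:1038
  48:2569  49:3008  50:3170  51:2800  52:1878  53:530  54:3167  55:1843
  56:2377  57:314
Giant step factor: 319^(-58) ≡ 2489 (mod 3253).
Scan 479·2489^i mod 3253 for i = 0, 1, …:
  i=0: 479   i=1: 1633   i=2: 1540   i=3: 1026
  i=4: 109   i=5: 1302   i=6: 690   i=7: 3079
  i=8: 2816   i=9: 2062     …   i=15: 1354
  i=16: 3251
Match at i=16, j=31: x = 16·58 + 31 = 959.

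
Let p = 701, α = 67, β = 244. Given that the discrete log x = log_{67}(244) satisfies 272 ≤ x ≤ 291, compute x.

Compute 67^272 mod 701 = 414, then multiply by 67 repeatedly:
  67^272=414  67^273=399  67^274=95  67^275=56  67^276=247
  67^277=426  67^278=502  67^279=687  67^280=464  67^281=244
Found 244 at exponent 281.

281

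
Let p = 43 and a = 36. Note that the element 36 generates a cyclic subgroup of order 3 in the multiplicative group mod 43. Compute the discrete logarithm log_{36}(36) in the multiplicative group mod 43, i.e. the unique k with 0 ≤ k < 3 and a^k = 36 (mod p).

1

Successive powers of 36 modulo 43:
  36^0=1  36^1=36
So 36^1 ≡ 36 (mod 43), giving k = 1.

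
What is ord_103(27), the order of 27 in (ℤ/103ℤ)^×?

The order of 27 must divide p − 1 = 102 = 2 · 3 · 17.
Divisors: 1, 2, 3, 6, 17, 34, 51, 102.
Check each in increasing order: 27^1 ≡ 27;  27^2 ≡ 8;  27^3 ≡ 10;  27^6 ≡ 100;  27^17 ≡ 102;  27^34 ≡ 1.
Smallest exponent giving 1 is 34.

34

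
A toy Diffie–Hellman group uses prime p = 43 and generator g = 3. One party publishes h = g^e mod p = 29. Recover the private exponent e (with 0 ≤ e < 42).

Baby-step giant-step with m = ceil(sqrt(42)) = 7.
Baby table (3^j mod 43 for j=0..6):
  0:1  1:3  2:9  3:27  4:38  5:28  6:41
Giant step factor: 3^(-7) ≡ 7 (mod 43).
Scan 29·7^i mod 43 for i = 0, 1, …:
  i=0: 29   i=1: 31   i=2: 2   i=3: 14
  i=4: 12   i=5: 41
Match at i=5, j=6: e = 5·7 + 6 = 41.

41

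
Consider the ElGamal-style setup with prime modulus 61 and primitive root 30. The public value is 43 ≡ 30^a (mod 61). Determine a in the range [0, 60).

47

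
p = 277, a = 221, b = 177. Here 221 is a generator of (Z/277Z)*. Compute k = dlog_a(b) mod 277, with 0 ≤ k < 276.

206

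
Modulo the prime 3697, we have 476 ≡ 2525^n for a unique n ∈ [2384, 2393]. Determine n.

2392

Compute 2525^2384 mod 3697 = 611, then multiply by 2525 repeatedly:
  2525^2384=611  2525^2385=1126  2525^2386=157  2525^2387=846  2525^2388=2981
  2525^2389=3630  2525^2390=887  2525^2391=2990  2525^2392=476
Found 476 at exponent 2392.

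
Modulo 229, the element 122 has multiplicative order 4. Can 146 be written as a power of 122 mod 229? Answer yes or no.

no

⟨122⟩ has order 4; its elements mod 229 are {1, 107, 122, 228}.
146 is not in this set.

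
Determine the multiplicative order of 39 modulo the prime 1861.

620

The order of 39 must divide p − 1 = 1860 = 2^2 · 3 · 5 · 31.
Divisors: 1, 2, 3, 4, 5, 6, 10, 12, 15, 20, 30, 31, 60, 62, 93, 124, 155, 186, 310, 372, 465, 620, 930, 1860.
Check each in increasing order: 39^1 ≡ 39;  39^2 ≡ 1521;  39^3 ≡ 1628;  39^4 ≡ 218;  39^5 ≡ 1058;  39^6 ≡ 320;  39^10 ≡ 903;  39^12 ≡ 45;  39^15 ≡ 681;  39^20 ≡ 291;  39^30 ≡ 372;  39^31 ≡ 1481;  39^60 ≡ 670;  39^62 ≡ 1103;  39^93 ≡ 1446;  39^124 ≡ 1376;  39^155 ≡ 61;  39^186 ≡ 1013;  39^310 ≡ 1860;  39^372 ≡ 758;  39^465 ≡ 1800;  39^620 ≡ 1.
Smallest exponent giving 1 is 620.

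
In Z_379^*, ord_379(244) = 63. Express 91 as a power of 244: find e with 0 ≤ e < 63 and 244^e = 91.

Successive powers of 244 modulo 379:
  244^0=1  244^1=244  244^2=33  244^3=93  244^4=331  244^5=37
  244^6=311  244^7=84  244^8=30  244^9=119  244^10=232  244^11=137
  244^12=76  244^13=352  244^14=234  244^15=246  244^16=142  244^17=159
  244^18=138  244^19=320  244^20=6  244^21=327  244^22=198  244^23=179
  244^24=91
So 244^24 ≡ 91 (mod 379), giving e = 24.

24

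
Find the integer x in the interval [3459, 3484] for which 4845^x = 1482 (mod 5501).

3460

Compute 4845^3459 mod 5501 = 5113, then multiply by 4845 repeatedly:
  4845^3459=5113  4845^3460=1482
Found 1482 at exponent 3460.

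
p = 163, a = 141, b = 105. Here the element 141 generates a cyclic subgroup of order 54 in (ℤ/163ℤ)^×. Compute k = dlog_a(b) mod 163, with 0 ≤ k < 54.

Baby-step giant-step with m = ceil(sqrt(54)) = 8.
Baby table (141^j mod 163 for j=0..7):
  0:1  1:141  2:158  3:110  4:25  5:102  6:38  7:142
Giant step factor: 141^(-8) ≡ 6 (mod 163).
Scan 105·6^i mod 163 for i = 0, 1, …:
  i=0: 105   i=1: 141
Match at i=1, j=1: k = 1·8 + 1 = 9.

9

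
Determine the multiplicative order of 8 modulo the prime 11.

The order of 8 must divide p − 1 = 10 = 2 · 5.
Divisors: 1, 2, 5, 10.
Check each in increasing order: 8^1 ≡ 8;  8^2 ≡ 9;  8^5 ≡ 10;  8^10 ≡ 1.
Smallest exponent giving 1 is 10.

10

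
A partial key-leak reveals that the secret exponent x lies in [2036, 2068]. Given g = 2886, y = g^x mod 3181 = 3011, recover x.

2053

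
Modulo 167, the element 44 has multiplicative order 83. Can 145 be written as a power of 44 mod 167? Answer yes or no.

no

145 ∈ ⟨44⟩ iff 145^83 ≡ 1 (mod 167), since |⟨44⟩| = 83.
145^83 mod 167 = 166.
Since 166 ≠ 1, 145 does not lie in the subgroup.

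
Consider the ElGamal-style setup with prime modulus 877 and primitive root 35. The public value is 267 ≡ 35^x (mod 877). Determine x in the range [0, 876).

157

Baby-step giant-step with m = ceil(sqrt(876)) = 30.
Baby table (35^j mod 877 for j=0..29):
  0:1  1:35  2:348  3:779  4:78  5:99  6:834  7:249
  8:822  9:706  10:154  11:128  12:95  13:694  14:611  15:337
  16:394  17:635  18:300  19:853  20:37  21:418  22:598  23:759
  24:255  25:155  26:163  27:443  28:596  29:689
Giant step factor: 35^(-30) ≡ 175 (mod 877).
Scan 267·175^i mod 877 for i = 0, 1, …:
  i=0: 267   i=1: 244   i=2: 604   i=3: 460
  i=4: 693   i=5: 249
Match at i=5, j=7: x = 5·30 + 7 = 157.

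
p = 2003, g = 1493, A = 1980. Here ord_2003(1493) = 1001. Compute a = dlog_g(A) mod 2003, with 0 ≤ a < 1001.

Baby-step giant-step with m = ceil(sqrt(1001)) = 32.
Baby table (1493^j mod 2003 for j=0..31):
  0:1  1:1493  2:1713  3:1681  4:1977  5:1242  6:1531  7:360
  8:676  9:1759  10:254  11:655  12:451  13:335  14:1408  15:997
  16:292  17:1305  18:1449  19:117  20:420  21:121  22:383  23:964
  24:1098  25:860  26:57  27:975  28:1497  29:1676  30:521  31:689
Giant step factor: 1493^(-32) ≡ 653 (mod 2003).
Scan 1980·653^i mod 2003 for i = 0, 1, …:
  i=0: 1980   i=1: 1005   i=2: 1284   i=3: 1198
  i=4: 1124   i=5: 874   i=6: 1870   i=7: 1283
  i=8: 545   i=9: 1354     …   i=26: 274
  i=27: 655
Match at i=27, j=11: a = 27·32 + 11 = 875.

875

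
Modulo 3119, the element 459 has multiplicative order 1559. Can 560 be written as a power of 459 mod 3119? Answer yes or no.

560 ∈ ⟨459⟩ iff 560^1559 ≡ 1 (mod 3119), since |⟨459⟩| = 1559.
560^1559 mod 3119 = 3118.
Since 3118 ≠ 1, 560 does not lie in the subgroup.

no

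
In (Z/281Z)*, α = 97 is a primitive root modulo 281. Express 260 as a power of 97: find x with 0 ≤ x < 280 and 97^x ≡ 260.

247

Baby-step giant-step with m = ceil(sqrt(280)) = 17.
Baby table (97^j mod 281 for j=0..16):
  0:1  1:97  2:136  3:266  4:231  5:208  6:225  7:188
  8:252  9:278  10:271  11:154  12:45  13:150  14:219  15:168
  16:279
Giant step factor: 97^(-17) ≡ 42 (mod 281).
Scan 260·42^i mod 281 for i = 0, 1, …:
  i=0: 260   i=1: 242   i=2: 48   i=3: 49
  i=4: 91   i=5: 169   i=6: 73   i=7: 256
  i=8: 74   i=9: 17     …   i=13: 20
  i=14: 278
Match at i=14, j=9: x = 14·17 + 9 = 247.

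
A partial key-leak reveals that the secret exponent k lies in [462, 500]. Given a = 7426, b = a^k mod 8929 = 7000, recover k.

Compute 7426^462 mod 8929 = 5382, then multiply by 7426 repeatedly:
  7426^462=5382  7426^463=528  7426^464=1097  7426^465=3074  7426^466=5000
  7426^467=3218  7426^468=2864  7426^469=8115  7426^470=169  7426^471=4934
  7426^472=4197  7426^473=4712  7426^474=7490  7426^475=1999  7426^476=4576
  7426^477=6531  7426^478=5807  7426^479=4641  7426^480=7055  7426^481=3987
  7426^482=7827  7426^483=4441  7426^484=4069  7426^485=658  7426^486=2145
  7426^487=8363  7426^488=2443  7426^489=6919  7426^490=3028  7426^491=2706
  7426^492=4506  7426^493=4593  7426^494=7767  7426^495=5331  7426^496=5749
  7426^497=2525  7426^498=8679  7426^499=732  7426^500=7000
Found 7000 at exponent 500.

500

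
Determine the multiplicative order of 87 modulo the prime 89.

The order of 87 must divide p − 1 = 88 = 2^3 · 11.
Divisors: 1, 2, 4, 8, 11, 22, 44, 88.
Check each in increasing order: 87^1 ≡ 87;  87^2 ≡ 4;  87^4 ≡ 16;  87^8 ≡ 78;  87^11 ≡ 88;  87^22 ≡ 1.
Smallest exponent giving 1 is 22.

22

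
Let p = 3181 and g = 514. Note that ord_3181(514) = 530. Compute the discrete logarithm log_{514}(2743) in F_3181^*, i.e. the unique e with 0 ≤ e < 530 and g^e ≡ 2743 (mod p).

261

Baby-step giant-step with m = ceil(sqrt(530)) = 24.
Baby table (514^j mod 3181 for j=0..23):
  0:1  1:514  2:173  3:3035  4:1300  5:190  6:2230  7:1060
  8:889  9:2063  10:1109  11:627  12:997  13:317  14:707  15:764
  16:1433  17:1751  18:2972  19:728  20:2015  21:1885  22:1866  23:1643
Giant step factor: 514^(-24) ≡ 327 (mod 3181).
Scan 2743·327^i mod 3181 for i = 0, 1, …:
  i=0: 2743   i=1: 3100   i=2: 2142   i=3: 614
  i=4: 375   i=5: 1747   i=6: 1870   i=7: 738
  i=8: 2751   i=9: 2535   i=10: 1885
Match at i=10, j=21: e = 10·24 + 21 = 261.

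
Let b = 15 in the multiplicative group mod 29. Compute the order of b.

28

The order of 15 must divide p − 1 = 28 = 2^2 · 7.
Divisors: 1, 2, 4, 7, 14, 28.
Check each in increasing order: 15^1 ≡ 15;  15^2 ≡ 22;  15^4 ≡ 20;  15^7 ≡ 17;  15^14 ≡ 28;  15^28 ≡ 1.
Smallest exponent giving 1 is 28.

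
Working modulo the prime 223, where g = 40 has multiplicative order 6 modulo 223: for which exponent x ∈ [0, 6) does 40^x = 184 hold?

5

Successive powers of 40 modulo 223:
  40^0=1  40^1=40  40^2=39  40^3=222  40^4=183  40^5=184
So 40^5 ≡ 184 (mod 223), giving x = 5.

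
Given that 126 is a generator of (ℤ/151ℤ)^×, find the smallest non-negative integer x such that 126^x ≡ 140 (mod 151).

131

Baby-step giant-step with m = ceil(sqrt(150)) = 13.
Baby table (126^j mod 151 for j=0..12):
  0:1  1:126  2:21  3:79  4:139  5:149  6:50  7:109
  8:144  9:24  10:4  11:51  12:84
Giant step factor: 126^(-13) ≡ 54 (mod 151).
Scan 140·54^i mod 151 for i = 0, 1, …:
  i=0: 140   i=1: 10   i=2: 87   i=3: 17
  i=4: 12   i=5: 44   i=6: 111   i=7: 105
  i=8: 83   i=9: 103   i=10: 126
Match at i=10, j=1: x = 10·13 + 1 = 131.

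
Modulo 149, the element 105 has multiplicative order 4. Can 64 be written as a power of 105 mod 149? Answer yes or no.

no

⟨105⟩ has order 4; its elements mod 149 are {1, 44, 105, 148}.
64 is not in this set.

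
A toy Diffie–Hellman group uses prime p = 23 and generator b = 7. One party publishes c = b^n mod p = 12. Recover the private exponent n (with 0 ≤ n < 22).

8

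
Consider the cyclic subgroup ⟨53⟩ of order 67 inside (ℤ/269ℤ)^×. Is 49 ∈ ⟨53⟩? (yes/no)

49 ∈ ⟨53⟩ iff 49^67 ≡ 1 (mod 269), since |⟨53⟩| = 67.
49^67 mod 269 = 268.
Since 268 ≠ 1, 49 does not lie in the subgroup.

no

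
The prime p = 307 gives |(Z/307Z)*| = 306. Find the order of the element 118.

153

The order of 118 must divide p − 1 = 306 = 2 · 3^2 · 17.
Divisors: 1, 2, 3, 6, 9, 17, 18, 34, 51, 102, 153, 306.
Check each in increasing order: 118^1 ≡ 118;  118^2 ≡ 109;  118^3 ≡ 275;  118^6 ≡ 103;  118^9 ≡ 81;  118^17 ≡ 53;  118^18 ≡ 114;  118^34 ≡ 46;  118^51 ≡ 289;  118^102 ≡ 17;  118^153 ≡ 1.
Smallest exponent giving 1 is 153.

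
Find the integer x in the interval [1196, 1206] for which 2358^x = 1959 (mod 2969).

Compute 2358^1196 mod 2969 = 2239, then multiply by 2358 repeatedly:
  2358^1196=2239  2358^1197=680  2358^1198=180  2358^1199=2842  2358^1200=403
  2358^1201=194  2358^1202=226  2358^1203=1457  2358^1204=473  2358^1205=1959
Found 1959 at exponent 1205.

1205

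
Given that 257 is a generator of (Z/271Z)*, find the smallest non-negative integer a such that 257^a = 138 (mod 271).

146

Baby-step giant-step with m = ceil(sqrt(270)) = 17.
Baby table (257^j mod 271 for j=0..16):
  0:1  1:257  2:196  3:237  4:205  5:111  6:72  7:76
  8:20  9:262  10:126  11:133  12:35  13:52  14:85  15:165
  16:129
Giant step factor: 257^(-17) ≡ 137 (mod 271).
Scan 138·137^i mod 271 for i = 0, 1, …:
  i=0: 138   i=1: 207   i=2: 175   i=3: 127
  i=4: 55   i=5: 218   i=6: 56   i=7: 84
  i=8: 126
Match at i=8, j=10: a = 8·17 + 10 = 146.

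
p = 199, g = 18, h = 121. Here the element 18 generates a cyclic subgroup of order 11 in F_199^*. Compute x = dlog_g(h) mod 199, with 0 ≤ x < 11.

Successive powers of 18 modulo 199:
  18^0=1  18^1=18  18^2=125  18^3=61  18^4=103  18^5=63
  18^6=139  18^7=114  18^8=62  18^9=121
So 18^9 ≡ 121 (mod 199), giving x = 9.

9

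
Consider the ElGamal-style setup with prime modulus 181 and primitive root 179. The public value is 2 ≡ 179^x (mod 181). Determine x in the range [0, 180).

91

Baby-step giant-step with m = ceil(sqrt(180)) = 14.
Baby table (179^j mod 181 for j=0..13):
  0:1  1:179  2:4  3:173  4:16  5:149  6:64  7:53
  8:75  9:31  10:119  11:124  12:114  13:134
Giant step factor: 179^(-14) ≡ 52 (mod 181).
Scan 2·52^i mod 181 for i = 0, 1, …:
  i=0: 2   i=1: 104   i=2: 159   i=3: 123
  i=4: 61   i=5: 95   i=6: 53
Match at i=6, j=7: x = 6·14 + 7 = 91.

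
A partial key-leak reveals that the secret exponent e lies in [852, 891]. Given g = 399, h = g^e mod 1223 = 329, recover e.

885

Compute 399^852 mod 1223 = 149, then multiply by 399 repeatedly:
  399^852=149  399^853=747  399^854=864  399^855=1073  399^856=77
  399^857=148  399^858=348  399^859=653  399^860=48  399^861=807
  399^862=344  399^863=280  399^864=427  399^865=376  399^866=818
  399^867=1064  399^868=155  399^869=695  399^870=907  399^871=1108
  399^872=589  399^873=195  399^874=756  399^875=786  399^876=526
  399^877=741  399^878=916  399^879=1030  399^880=42  399^881=859
  399^882=301  399^883=245  399^884=1138  399^885=329
Found 329 at exponent 885.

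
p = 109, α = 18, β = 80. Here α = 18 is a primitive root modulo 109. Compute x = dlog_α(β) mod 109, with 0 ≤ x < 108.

Baby-step giant-step with m = ceil(sqrt(108)) = 11.
Baby table (18^j mod 109 for j=0..10):
  0:1  1:18  2:106  3:55  4:9  5:53  6:82  7:59
  8:81  9:41  10:84
Giant step factor: 18^(-11) ≡ 70 (mod 109).
Scan 80·70^i mod 109 for i = 0, 1, …:
  i=0: 80   i=1: 41
Match at i=1, j=9: x = 1·11 + 9 = 20.

20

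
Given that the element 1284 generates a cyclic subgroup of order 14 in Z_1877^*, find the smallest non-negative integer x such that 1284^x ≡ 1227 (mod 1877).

Successive powers of 1284 modulo 1877:
  1284^0=1  1284^1=1284  1284^2=650  1284^3=1212  1284^4=175  1284^5=1337
  1284^6=1130  1284^7=1876  1284^8=593  1284^9=1227
So 1284^9 ≡ 1227 (mod 1877), giving x = 9.

9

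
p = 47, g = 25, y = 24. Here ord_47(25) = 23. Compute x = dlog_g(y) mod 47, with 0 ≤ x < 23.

Successive powers of 25 modulo 47:
  25^0=1  25^1=25  25^2=14  25^3=21  25^4=8  25^5=12
  25^6=18  25^7=27  25^8=17  25^9=2  25^10=3  25^11=28
  25^12=42  25^13=16  25^14=24
So 25^14 ≡ 24 (mod 47), giving x = 14.

14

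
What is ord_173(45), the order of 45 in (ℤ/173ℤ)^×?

The order of 45 must divide p − 1 = 172 = 2^2 · 43.
Divisors: 1, 2, 4, 43, 86, 172.
Check each in increasing order: 45^1 ≡ 45;  45^2 ≡ 122;  45^4 ≡ 6;  45^43 ≡ 80;  45^86 ≡ 172;  45^172 ≡ 1.
Smallest exponent giving 1 is 172.

172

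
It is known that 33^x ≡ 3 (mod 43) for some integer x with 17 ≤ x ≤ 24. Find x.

Compute 33^17 mod 43 = 34, then multiply by 33 repeatedly:
  33^17=34  33^18=4  33^19=3
Found 3 at exponent 19.

19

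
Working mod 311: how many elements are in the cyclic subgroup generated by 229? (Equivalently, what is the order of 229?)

155

The order of 229 must divide p − 1 = 310 = 2 · 5 · 31.
Divisors: 1, 2, 5, 10, 31, 62, 155, 310.
Check each in increasing order: 229^1 ≡ 229;  229^2 ≡ 193;  229^5 ≡ 224;  229^10 ≡ 105;  229^31 ≡ 36;  229^62 ≡ 52;  229^155 ≡ 1.
Smallest exponent giving 1 is 155.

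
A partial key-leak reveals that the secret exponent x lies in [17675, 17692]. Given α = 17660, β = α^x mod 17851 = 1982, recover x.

Compute 17660^17675 mod 17851 = 1240, then multiply by 17660 repeatedly:
  17660^17675=1240  17660^17676=13074  17660^17677=2006  17660^17678=9576  17660^17679=9637
  17660^17680=15837  17660^17681=9803  17660^17682=1982
Found 1982 at exponent 17682.

17682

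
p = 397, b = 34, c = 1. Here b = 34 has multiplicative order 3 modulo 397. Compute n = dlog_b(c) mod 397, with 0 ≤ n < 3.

0

Successive powers of 34 modulo 397:
  34^0=1
So 34^0 ≡ 1 (mod 397), giving n = 0.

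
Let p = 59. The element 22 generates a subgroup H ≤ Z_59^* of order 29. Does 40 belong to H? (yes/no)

no

40 ∈ ⟨22⟩ iff 40^29 ≡ 1 (mod 59), since |⟨22⟩| = 29.
40^29 mod 59 = 58.
Since 58 ≠ 1, 40 does not lie in the subgroup.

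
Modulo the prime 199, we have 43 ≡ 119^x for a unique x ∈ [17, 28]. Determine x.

Compute 119^17 mod 199 = 185, then multiply by 119 repeatedly:
  119^17=185  119^18=125  119^19=149  119^20=20  119^21=191
  119^22=43
Found 43 at exponent 22.

22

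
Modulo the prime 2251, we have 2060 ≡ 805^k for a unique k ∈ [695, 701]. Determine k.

Compute 805^695 mod 2251 = 757, then multiply by 805 repeatedly:
  805^695=757  805^696=1615  805^697=1248  805^698=694  805^699=422
  805^700=2060
Found 2060 at exponent 700.

700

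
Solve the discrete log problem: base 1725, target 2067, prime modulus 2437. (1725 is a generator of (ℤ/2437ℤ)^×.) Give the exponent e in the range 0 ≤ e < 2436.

Baby-step giant-step with m = ceil(sqrt(2436)) = 50.
Baby table (1725^j mod 2437 for j=0..49):
  0:1  1:1725  2:48  3:2379  4:2304  5:2090  6:927  7:403
  8:630  9:2285  10:996  11:15  12:1505  13:720  14:1567  15:442
  16:2106  17:1720  18:1171  19:2139  20:157  21:318  22:225  23:642
  24:1052  25:1572  26:1756  27:2346  28:1430  29:506  30:404  31:2355
  32:2333  33:938  34:2319  35:1158  36:1647  37:1970  38:1072  39:1954
  40:279  41:1186  42:1207  43:877  44:1885  45:667  46:311  47:335
  48:306  49:1458
Giant step factor: 1725^(-50) ≡ 1957 (mod 2437).
Scan 2067·1957^i mod 2437 for i = 0, 1, …:
  i=0: 2067   i=1: 2136   i=2: 697   i=3: 1746
  i=4: 248   i=5: 373   i=6: 1298   i=7: 832
  i=8: 308   i=9: 817     …   i=35: 2228
  i=36: 403
Match at i=36, j=7: e = 36·50 + 7 = 1807.

1807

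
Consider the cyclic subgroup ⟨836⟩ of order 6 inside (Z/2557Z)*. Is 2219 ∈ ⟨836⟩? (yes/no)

no

2219 ∈ ⟨836⟩ iff 2219^6 ≡ 1 (mod 2557), since |⟨836⟩| = 6.
2219^6 mod 2557 = 836.
Since 836 ≠ 1, 2219 does not lie in the subgroup.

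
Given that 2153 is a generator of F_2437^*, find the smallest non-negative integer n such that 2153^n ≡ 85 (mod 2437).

812

Baby-step giant-step with m = ceil(sqrt(2436)) = 50.
Baby table (2153^j mod 2437 for j=0..49):
  0:1  1:2153  2:235  3:1496  4:1611  5:632  6:850  7:2300
  8:2353  9:1923  10:2193  11:1060  12:1148  13:526  14:1710  15:1760
  16:2182  17:1747  18:1000  19:1129  20:1048  21:2119  22:143  23:817
  24:1924  25:1909  26:1295  27:207  28:2137  29:2342  30:173  31:2045
  32:1663  33:486  34:885  35:2108  36:830  37:669  38:90  39:1247
  40:1654  41:605  42:1207  43:829  44:953  45:2292  46:2188  47:43
  48:2410  49:357
Giant step factor: 2153^(-50) ≡ 1163 (mod 2437).
Scan 85·1163^i mod 2437 for i = 0, 1, …:
  i=0: 85   i=1: 1375   i=2: 453   i=3: 447
  i=4: 780   i=5: 576   i=6: 2150   i=7: 88
  i=8: 2427   i=9: 555     …   i=15: 133
  i=16: 1148
Match at i=16, j=12: n = 16·50 + 12 = 812.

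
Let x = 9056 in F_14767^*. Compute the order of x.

The order of 9056 must divide p − 1 = 14766 = 2 · 3 · 23 · 107.
Divisors: 1, 2, 3, 6, 23, 46, 69, 107, 138, 214, 321, 642, 2461, 4922, 7383, 14766.
Check each in increasing order: 9056^1 ≡ 9056;  9056^2 ≡ 9985;  9056^3 ≡ 5819;  9056^6 ≡ 30;  9056^23 ≡ 11543;  9056^46 ≡ 12975;  9056^69 ≡ 3511;  9056^107 ≡ 8874;  9056^138 ≡ 11443;  9056^214 ≡ 10232;  9056^321 ≡ 11252;  9056^642 ≡ 10013;  9056^2461 ≡ 9738;  9056^4922 ≡ 9737;  9056^7383 ≡ 14766;  9056^14766 ≡ 1.
Smallest exponent giving 1 is 14766.

14766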